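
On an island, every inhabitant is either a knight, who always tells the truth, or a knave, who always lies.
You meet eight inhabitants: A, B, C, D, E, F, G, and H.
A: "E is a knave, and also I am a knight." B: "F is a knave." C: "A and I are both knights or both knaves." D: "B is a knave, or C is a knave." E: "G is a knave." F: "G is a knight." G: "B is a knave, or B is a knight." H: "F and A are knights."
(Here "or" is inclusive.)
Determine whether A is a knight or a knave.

A is a knight.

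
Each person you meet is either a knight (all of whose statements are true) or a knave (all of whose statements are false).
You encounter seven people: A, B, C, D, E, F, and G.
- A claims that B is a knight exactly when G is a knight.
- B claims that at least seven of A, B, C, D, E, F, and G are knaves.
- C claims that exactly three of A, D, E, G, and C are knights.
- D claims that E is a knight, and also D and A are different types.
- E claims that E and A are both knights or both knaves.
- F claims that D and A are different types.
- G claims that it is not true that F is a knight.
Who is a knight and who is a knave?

A is a knight, B is a knave, C is a knave, D is a knave, E is a knave, F is a knight, and G is a knave.

A (knight): "B is a knight exactly when G is a knight" — true. ✓
As a knave, B's statement "at least seven of A, B, C, D, E, F, and G are knaves" should be false; it is.
C is a knave, and the claim "exactly three of A, D, E, G, and C are knights" is indeed false.
Since D is a knave, "E is a knight, and also D and A are different types" needs to be false, which holds.
E is a knave, and the claim "E and A are both knights or both knaves" is indeed false.
F is a knight; "D and A are different types" is true, as required.
As a knave, G's statement "it is not true that F is a knight" should be false; it is.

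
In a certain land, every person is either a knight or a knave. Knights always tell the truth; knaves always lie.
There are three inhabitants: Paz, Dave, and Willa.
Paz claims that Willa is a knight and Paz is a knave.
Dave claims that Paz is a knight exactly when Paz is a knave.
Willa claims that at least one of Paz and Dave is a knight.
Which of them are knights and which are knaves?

Paz is a knave, Dave is a knave, and Willa is a knave.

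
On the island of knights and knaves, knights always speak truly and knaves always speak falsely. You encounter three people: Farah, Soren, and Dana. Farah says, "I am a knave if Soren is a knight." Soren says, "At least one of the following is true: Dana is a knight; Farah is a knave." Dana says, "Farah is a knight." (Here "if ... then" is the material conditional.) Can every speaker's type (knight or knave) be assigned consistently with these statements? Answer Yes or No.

No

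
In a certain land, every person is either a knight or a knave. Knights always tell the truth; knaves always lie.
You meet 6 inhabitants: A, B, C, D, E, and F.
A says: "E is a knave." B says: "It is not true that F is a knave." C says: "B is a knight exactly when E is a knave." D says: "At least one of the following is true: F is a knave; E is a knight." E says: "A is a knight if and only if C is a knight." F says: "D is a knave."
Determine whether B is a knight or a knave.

B is a knave.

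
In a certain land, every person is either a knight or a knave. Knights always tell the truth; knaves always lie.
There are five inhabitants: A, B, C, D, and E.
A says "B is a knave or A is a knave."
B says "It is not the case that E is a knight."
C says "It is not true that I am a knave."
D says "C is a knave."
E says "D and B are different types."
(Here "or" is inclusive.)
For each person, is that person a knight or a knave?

A is a knight; "B is a knave or A is a knave" is true, as required.
Since B is a knave, "it is not the case that E is a knight" needs to be False, which holds.
Since C is a knave, "it is not true that I am a knave" needs to be False, which holds.
Since D is a knight, "C is a knave" needs to be true, which holds.
As a knight, E's statement "D and B are different types" should be true; it is.

A is a knight, B is a knave, C is a knave, D is a knight, and E is a knight.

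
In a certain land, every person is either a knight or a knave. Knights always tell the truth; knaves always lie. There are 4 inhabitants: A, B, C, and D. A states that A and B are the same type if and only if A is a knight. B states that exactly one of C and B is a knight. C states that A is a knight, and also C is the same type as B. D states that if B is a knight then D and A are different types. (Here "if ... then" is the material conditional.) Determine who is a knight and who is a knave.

Knights: D. Knaves: A, B, and C.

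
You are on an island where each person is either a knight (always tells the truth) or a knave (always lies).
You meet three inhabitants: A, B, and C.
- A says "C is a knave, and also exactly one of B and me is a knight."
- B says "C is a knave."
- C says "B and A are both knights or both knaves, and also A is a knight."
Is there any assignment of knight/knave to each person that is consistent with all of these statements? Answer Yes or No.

No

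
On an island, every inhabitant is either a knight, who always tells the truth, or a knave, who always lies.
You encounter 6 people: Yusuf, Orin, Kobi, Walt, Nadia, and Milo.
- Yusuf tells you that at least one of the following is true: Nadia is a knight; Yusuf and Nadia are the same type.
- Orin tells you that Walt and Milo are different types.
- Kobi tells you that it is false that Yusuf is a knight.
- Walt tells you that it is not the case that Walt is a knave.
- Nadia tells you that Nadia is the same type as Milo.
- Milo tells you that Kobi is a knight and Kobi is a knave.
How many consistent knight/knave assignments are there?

0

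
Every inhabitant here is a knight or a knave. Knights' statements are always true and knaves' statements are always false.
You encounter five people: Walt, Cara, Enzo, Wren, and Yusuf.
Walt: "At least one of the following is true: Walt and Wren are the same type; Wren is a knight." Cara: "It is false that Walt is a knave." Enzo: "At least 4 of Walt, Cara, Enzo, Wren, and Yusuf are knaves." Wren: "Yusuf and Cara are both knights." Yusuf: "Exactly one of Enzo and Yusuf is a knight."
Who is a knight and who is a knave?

Walt is a knight, Cara is a knight, Enzo is a knave, Wren is a knight, and Yusuf is a knight.

Suppose Walt is a knave. Then Walt's statement "at least one of the following is true: Walt and Wren are the same type; Wren is a knight" would have to be false. Checking the 16 ways to assign the others, none is consistent with every speaker.
(For instance, with Cara=knight, Enzo=knave, Wren=knight, Yusuf=knight, Walt's claim "at least one of the following is true: Walt and Wren are the same type; Wren is a knight" comes out true where it would need to be false.)
So Walt must be a knight, making "at least one of the following is true: Walt and Wren are the same type; Wren is a knight" true. Taking Walt=knight, Cara=knight, Enzo=knave, Wren=knight, Yusuf=knight, each remaining statement checks out:
  Cara (knight): "it is false that Walt is a knave" — true. ✓
  Enzo (knave): "at least 4 of Walt, Cara, Enzo, Wren, and Yusuf are knaves" — false. ✓
  Wren (knight): "Yusuf and Cara are both knights" — true. ✓
  Yusuf (knight): "exactly one of Enzo and Yusuf is a knight" — true. ✓
This is the unique consistent assignment.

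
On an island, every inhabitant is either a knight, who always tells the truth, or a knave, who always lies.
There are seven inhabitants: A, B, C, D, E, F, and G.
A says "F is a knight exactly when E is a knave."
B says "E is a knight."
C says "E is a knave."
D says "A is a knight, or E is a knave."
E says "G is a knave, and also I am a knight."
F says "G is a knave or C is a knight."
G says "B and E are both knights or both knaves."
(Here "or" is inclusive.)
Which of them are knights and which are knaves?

A is a knight, B is a knave, C is a knight, D is a knight, E is a knave, F is a knight, and G is a knight.

Since A is a knight, "F is a knight exactly when E is a knave" needs to be True, which holds.
B is a knave, and the claim "E is a knight" is indeed False.
C is a knight; "E is a knave" is True, as required.
D (knight): "A is a knight, or E is a knave" — True. ✓
E (knave): "G is a knave, and also I am a knight" — False. ✓
F (knight): "G is a knave or C is a knight" — True. ✓
Since G is a knight, "B and E are both knights or both knaves" needs to be True, which holds.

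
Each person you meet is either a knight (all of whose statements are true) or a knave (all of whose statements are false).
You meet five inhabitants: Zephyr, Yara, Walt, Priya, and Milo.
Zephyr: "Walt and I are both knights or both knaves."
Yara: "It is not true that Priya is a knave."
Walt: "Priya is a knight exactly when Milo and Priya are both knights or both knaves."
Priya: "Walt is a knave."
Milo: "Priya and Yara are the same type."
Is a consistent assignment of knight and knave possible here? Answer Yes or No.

One consistent assignment: Zephyr=knight, Yara=knave, Walt=knight, Priya=knave, Milo=knight.

Yes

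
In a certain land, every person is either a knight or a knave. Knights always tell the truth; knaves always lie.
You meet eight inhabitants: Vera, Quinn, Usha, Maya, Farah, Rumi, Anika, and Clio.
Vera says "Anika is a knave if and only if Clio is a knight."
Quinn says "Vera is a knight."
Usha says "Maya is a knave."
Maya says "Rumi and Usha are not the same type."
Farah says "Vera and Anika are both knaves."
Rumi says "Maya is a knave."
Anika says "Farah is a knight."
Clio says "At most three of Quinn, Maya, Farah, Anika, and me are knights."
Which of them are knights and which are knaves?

Knights: Vera, Quinn, Usha, Rumi, and Clio. Knaves: Maya, Farah, and Anika.

As a knight, Vera's statement "Anika is a knave if and only if Clio is a knight" should be true; it is.
Quinn (knight): "Vera is a knight" — true. ✓
Usha is a knight; "Maya is a knave" is true, as required.
Since Maya is a knave, "Rumi and Usha are not the same type" needs to be False, which holds.
Farah (knave): "Vera and Anika are both knaves" — False. ✓
Rumi is a knight, and the claim "Maya is a knave" is indeed true.
Anika is a knave, so "Farah is a knight" must be False — and it is.
As a knight, Clio's statement "at most three of Quinn, Maya, Farah, Anika, and me are knights" should be true; it is.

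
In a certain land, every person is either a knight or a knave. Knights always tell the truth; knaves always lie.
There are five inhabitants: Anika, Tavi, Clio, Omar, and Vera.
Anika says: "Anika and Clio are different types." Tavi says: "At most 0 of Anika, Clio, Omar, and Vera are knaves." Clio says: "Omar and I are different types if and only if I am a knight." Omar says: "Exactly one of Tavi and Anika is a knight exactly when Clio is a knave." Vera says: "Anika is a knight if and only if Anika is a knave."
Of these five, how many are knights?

The unique consistent assignment is Anika=knight, Tavi=knave, Clio=knave, Omar=knight, Vera=knave.
That has 2 knights.

2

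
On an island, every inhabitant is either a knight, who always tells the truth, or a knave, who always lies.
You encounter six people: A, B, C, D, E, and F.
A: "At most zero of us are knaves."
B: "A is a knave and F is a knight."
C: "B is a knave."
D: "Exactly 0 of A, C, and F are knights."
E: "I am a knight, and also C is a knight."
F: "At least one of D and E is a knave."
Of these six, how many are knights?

2

The unique consistent assignment is A=knave, B=knight, C=knave, D=knave, E=knave, F=knight.
That has 2 knights.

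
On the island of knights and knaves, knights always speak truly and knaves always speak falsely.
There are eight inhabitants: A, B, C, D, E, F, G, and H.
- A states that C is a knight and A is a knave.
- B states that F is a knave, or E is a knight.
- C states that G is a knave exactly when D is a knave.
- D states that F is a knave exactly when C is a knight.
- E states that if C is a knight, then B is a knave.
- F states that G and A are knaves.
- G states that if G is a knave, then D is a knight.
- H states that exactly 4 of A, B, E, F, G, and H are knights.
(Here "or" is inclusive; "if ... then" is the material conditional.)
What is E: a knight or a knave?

E is a knight.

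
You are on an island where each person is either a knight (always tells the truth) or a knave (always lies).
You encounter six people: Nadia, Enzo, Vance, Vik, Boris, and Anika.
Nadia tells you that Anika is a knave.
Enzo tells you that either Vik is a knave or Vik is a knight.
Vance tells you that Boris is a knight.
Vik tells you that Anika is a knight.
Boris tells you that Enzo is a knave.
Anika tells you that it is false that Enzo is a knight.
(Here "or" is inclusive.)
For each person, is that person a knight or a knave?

Knights: Nadia and Enzo. Knaves: Vance, Vik, Boris, and Anika.

Nadia is a knight, so "Anika is a knave" must be True — and it is.
Since Enzo is a knight, "either Vik is a knave or Vik is a knight" needs to be True, which holds.
As a knave, Vance's statement "Boris is a knight" should be False; it is.
Vik (knave): "Anika is a knight" — False. ✓
Since Boris is a knave, "Enzo is a knave" needs to be False, which holds.
Anika is a knave, so "it is false that Enzo is a knight" must be False — and it is.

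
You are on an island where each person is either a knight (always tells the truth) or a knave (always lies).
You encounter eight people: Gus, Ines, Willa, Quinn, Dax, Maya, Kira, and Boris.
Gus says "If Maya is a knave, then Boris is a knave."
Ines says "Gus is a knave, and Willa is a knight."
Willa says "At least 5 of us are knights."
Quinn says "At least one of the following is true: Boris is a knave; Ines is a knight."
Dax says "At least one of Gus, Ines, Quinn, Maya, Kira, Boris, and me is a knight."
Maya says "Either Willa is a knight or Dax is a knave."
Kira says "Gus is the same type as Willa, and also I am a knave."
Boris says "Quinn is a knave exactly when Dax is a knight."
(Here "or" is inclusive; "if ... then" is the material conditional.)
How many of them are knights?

3

The unique consistent assignment is Gus=knight, Ines=knave, Willa=knave, Quinn=knight, Dax=knight, Maya=knave, Kira=knave, Boris=knave.
That has 3 knights.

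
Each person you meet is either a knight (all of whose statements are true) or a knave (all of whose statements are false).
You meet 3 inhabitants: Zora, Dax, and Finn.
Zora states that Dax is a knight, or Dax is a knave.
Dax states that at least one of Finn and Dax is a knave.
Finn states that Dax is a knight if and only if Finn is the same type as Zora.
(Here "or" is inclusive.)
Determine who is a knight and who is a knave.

Knights: Zora and Dax. Knaves: Finn.

As a knight, Zora's statement "Dax is a knight, or Dax is a knave" should be true; it is.
Dax is a knight, so "at least one of Finn and Dax is a knave" must be true — and it is.
Finn is a knave, and the claim "Dax is a knight if and only if Finn is the same type as Zora" is indeed False.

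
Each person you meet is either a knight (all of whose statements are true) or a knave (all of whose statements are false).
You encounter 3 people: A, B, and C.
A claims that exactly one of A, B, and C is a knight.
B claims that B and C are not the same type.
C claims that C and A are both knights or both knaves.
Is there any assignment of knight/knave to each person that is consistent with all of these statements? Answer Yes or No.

Yes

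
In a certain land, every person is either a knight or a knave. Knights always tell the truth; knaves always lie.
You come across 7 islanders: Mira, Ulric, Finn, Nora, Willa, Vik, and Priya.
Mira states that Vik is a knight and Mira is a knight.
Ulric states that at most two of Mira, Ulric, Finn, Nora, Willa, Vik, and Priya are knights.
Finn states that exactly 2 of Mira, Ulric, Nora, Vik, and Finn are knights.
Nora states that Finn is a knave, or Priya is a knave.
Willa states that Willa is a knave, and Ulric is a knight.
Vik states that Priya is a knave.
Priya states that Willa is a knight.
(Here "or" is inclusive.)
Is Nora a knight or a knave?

Nora is a knight.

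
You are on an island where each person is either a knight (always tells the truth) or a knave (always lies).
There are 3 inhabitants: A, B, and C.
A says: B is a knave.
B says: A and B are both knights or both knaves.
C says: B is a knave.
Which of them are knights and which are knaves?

A is a knight; "B is a knave" is True, as required.
Since B is a knave, "A and B are both knights or both knaves" needs to be False, which holds.
C is a knight, so "B is a knave" must be True — and it is.

A is a knight, B is a knave, and C is a knight.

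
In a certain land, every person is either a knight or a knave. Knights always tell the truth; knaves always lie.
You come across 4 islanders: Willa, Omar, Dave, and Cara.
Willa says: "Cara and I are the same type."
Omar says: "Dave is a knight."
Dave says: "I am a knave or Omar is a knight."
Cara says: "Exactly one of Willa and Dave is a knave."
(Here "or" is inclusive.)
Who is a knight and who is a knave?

Since Willa is a knave, "Cara and I are the same type" needs to be False, which holds.
Omar is a knight; "Dave is a knight" is True, as required.
Since Dave is a knight, "I am a knave or Omar is a knight" needs to be True, which holds.
Cara is a knight, and the claim "exactly one of Willa and Dave is a knave" is indeed True.

Willa is a knave, Omar is a knight, Dave is a knight, and Cara is a knight.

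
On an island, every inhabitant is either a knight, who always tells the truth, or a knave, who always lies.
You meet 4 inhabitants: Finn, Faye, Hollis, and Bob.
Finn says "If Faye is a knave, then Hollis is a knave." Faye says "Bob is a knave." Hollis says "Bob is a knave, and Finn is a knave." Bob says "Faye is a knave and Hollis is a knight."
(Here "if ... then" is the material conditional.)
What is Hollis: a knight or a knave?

Hollis is a knave.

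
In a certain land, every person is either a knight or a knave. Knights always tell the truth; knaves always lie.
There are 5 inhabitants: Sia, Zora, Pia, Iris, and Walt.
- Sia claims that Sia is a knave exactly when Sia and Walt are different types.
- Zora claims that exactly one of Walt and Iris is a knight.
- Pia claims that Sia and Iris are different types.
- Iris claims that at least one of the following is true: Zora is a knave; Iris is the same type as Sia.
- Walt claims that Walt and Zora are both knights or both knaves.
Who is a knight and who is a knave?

Sia is a knight, and the claim "Sia is a knave exactly when Sia and Walt are different types" is indeed True.
As a knight, Zora's statement "exactly one of Walt and Iris is a knight" should be True; it is.
Pia is a knight, so "Sia and Iris are different types" must be True — and it is.
Since Iris is a knave, "at least one of the following is true: Zora is a knave; Iris is the same type as Sia" needs to be false, which holds.
Walt is a knight; "Walt and Zora are both knights or both knaves" is True, as required.

Sia is a knight, Zora is a knight, Pia is a knight, Iris is a knave, and Walt is a knight.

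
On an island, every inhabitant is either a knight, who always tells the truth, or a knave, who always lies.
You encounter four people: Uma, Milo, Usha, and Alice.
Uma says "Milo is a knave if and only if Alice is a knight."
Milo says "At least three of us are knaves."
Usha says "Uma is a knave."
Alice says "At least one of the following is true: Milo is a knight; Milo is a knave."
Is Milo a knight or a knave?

Milo is a knave.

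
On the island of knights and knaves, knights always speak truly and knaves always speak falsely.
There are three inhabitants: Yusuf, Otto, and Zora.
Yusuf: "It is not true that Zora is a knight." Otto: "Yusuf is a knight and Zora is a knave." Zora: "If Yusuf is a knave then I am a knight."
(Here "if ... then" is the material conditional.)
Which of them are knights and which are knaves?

Suppose Yusuf is a knight. Then Yusuf's statement "it is not true that Zora is a knight" would have to be true. Checking the 4 ways to assign the others, none is consistent with every speaker.
(For instance, with Otto=knave, Zora=knight, Yusuf's claim "it is not true that Zora is a knight" comes out false where it would need to be true.)
So Yusuf must be a knave, making "it is not true that Zora is a knight" false. Taking Yusuf=knave, Otto=knave, Zora=knight, each remaining statement checks out:
  Otto (knave): "Yusuf is a knight and Zora is a knave" — false. ✓
  Zora (knight): "if Yusuf is a knave then I am a knight" — true. ✓
This is the unique consistent assignment.

Yusuf is a knave, Otto is a knave, and Zora is a knight.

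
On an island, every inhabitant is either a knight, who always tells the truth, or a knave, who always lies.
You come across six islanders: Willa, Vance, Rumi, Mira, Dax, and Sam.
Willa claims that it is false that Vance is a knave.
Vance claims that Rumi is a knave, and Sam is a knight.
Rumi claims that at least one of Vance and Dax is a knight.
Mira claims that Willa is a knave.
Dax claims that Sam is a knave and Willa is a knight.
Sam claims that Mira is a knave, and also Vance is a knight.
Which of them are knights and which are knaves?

Willa is a knave, Vance is a knave, Rumi is a knave, Mira is a knight, Dax is a knave, and Sam is a knave.

Willa (knave): "it is false that Vance is a knave" — False. ✓
As a knave, Vance's statement "Rumi is a knave, and Sam is a knight" should be False; it is.
Rumi (knave): "at least one of Vance and Dax is a knight" — False. ✓
As a knight, Mira's statement "Willa is a knave" should be True; it is.
Dax is a knave, and the claim "Sam is a knave and Willa is a knight" is indeed False.
Since Sam is a knave, "Mira is a knave, and also Vance is a knight" needs to be False, which holds.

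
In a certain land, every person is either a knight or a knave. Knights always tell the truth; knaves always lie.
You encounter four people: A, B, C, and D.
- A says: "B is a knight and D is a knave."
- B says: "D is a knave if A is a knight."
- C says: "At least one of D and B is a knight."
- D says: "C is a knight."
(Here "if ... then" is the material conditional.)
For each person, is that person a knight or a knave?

Since A is a knave, "B is a knight and D is a knave" needs to be false, which holds.
Since B is a knight, "D is a knave if A is a knight" needs to be true, which holds.
C is a knight, and the claim "at least one of D and B is a knight" is indeed true.
D is a knight, and the claim "C is a knight" is indeed true.

A is a knave, B is a knight, C is a knight, and D is a knight.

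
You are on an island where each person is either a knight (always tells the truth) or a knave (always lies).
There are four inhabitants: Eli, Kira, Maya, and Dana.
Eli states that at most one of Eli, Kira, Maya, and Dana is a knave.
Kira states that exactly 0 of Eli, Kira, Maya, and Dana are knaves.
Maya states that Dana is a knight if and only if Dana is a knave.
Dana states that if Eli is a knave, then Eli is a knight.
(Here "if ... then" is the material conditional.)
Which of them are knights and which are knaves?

Knights: none. Knaves: Eli, Kira, Maya, and Dana.

Eli is a knave, so "at most one of Eli, Kira, Maya, and Dana is a knave" must be false — and it is.
Kira is a knave, so "exactly 0 of Eli, Kira, Maya, and Dana are knaves" must be false — and it is.
As a knave, Maya's statement "Dana is a knight if and only if Dana is a knave" should be false; it is.
Dana is a knave, and the claim "if Eli is a knave, then Eli is a knight" is indeed false.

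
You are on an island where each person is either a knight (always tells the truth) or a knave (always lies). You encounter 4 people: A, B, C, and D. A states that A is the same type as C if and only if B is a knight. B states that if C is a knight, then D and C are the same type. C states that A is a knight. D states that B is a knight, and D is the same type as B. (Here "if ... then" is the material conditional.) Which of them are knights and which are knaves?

A is a knight, so "A is the same type as C if and only if B is a knight" must be true — and it is.
B is a knight, and the claim "if C is a knight, then D and C are the same type" is indeed true.
As a knight, C's statement "A is a knight" should be true; it is.
As a knight, D's statement "B is a knight, and D is the same type as B" should be true; it is.

A is a knight, B is a knight, C is a knight, and D is a knight.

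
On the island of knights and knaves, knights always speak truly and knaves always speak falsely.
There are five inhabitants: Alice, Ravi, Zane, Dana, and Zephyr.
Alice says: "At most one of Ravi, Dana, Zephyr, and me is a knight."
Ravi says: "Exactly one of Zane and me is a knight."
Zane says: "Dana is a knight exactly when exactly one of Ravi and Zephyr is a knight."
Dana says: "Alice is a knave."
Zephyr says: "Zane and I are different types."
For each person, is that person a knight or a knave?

Suppose Alice is a knight. Then Alice's statement "at most one of Ravi, Dana, Zephyr, and me is a knight" would have to be true. Checking the 16 ways to assign the others, none is consistent with every speaker.
(For instance, with Ravi=knight, Zane=knave, Dana=knight, Zephyr=knight, Alice's claim "at most one of Ravi, Dana, Zephyr, and me is a knight" comes out false where it would need to be true.)
So Alice must be a knave, making "at most one of Ravi, Dana, Zephyr, and me is a knight" false. Taking Alice=knave, Ravi=knight, Zane=knave, Dana=knight, Zephyr=knight, each remaining statement checks out:
  Ravi (knight): "exactly one of Zane and me is a knight" — true. ✓
  Zane (knave): "Dana is a knight exactly when exactly one of Ravi and Zephyr is a knight" — false. ✓
  Dana (knight): "Alice is a knave" — true. ✓
  Zephyr (knight): "Zane and I are different types" — true. ✓
This is the unique consistent assignment.

Knights: Ravi, Dana, and Zephyr. Knaves: Alice and Zane.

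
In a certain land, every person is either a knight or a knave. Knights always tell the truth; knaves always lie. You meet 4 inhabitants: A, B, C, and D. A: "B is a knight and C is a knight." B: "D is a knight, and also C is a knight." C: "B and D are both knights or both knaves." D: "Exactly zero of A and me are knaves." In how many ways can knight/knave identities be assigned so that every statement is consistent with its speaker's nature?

Consistent assignments:
  A=knight, B=knight, C=knight, D=knight
  A=knave, B=knave, C=knight, D=knave

2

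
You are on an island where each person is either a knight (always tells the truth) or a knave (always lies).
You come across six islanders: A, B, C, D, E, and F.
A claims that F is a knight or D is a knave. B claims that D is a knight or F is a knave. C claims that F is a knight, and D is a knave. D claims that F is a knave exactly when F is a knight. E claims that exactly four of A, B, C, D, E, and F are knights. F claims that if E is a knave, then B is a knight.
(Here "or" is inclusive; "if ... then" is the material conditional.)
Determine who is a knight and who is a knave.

A is a knight, and the claim "F is a knight or D is a knave" is indeed True.
B is a knave; "D is a knight or F is a knave" is false, as required.
C is a knight; "F is a knight, and D is a knave" is True, as required.
D is a knave, so "F is a knave exactly when F is a knight" must be false — and it is.
As a knight, E's statement "exactly four of A, B, C, D, E, and F are knights" should be True; it is.
Since F is a knight, "if E is a knave, then B is a knight" needs to be True, which holds.

A is a knight, B is a knave, C is a knight, D is a knave, E is a knight, and F is a knight.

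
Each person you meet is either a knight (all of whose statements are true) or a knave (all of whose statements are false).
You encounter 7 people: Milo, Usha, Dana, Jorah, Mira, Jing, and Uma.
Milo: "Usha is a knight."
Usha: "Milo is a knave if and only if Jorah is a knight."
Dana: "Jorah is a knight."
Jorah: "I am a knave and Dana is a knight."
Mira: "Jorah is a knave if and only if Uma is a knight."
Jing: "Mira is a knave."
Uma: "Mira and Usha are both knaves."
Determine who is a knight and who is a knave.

Milo is a knight, Usha is a knight, Dana is a knave, Jorah is a knave, Mira is a knave, Jing is a knight, and Uma is a knave.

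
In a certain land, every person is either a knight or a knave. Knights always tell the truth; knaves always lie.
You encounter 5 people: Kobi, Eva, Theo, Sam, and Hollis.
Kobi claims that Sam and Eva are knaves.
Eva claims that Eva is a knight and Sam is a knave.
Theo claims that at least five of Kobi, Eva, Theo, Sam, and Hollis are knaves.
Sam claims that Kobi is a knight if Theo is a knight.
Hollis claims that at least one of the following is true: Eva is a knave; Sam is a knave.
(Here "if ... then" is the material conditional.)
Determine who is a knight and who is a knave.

Kobi is a knave, Eva is a knave, Theo is a knave, Sam is a knight, and Hollis is a knight.

Kobi (knave): "Sam and Eva are knaves" — false. ✓
Eva is a knave, so "Eva is a knight and Sam is a knave" must be false — and it is.
Theo is a knave, so "at least five of Kobi, Eva, Theo, Sam, and Hollis are knaves" must be false — and it is.
Sam is a knight; "Kobi is a knight if Theo is a knight" is true, as required.
As a knight, Hollis's statement "at least one of the following is true: Eva is a knave; Sam is a knave" should be true; it is.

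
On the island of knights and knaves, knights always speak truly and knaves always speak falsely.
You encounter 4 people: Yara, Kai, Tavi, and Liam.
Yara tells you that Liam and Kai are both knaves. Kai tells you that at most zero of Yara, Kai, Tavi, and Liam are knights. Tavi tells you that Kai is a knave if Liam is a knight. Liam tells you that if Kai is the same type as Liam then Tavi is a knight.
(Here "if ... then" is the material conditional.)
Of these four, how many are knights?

2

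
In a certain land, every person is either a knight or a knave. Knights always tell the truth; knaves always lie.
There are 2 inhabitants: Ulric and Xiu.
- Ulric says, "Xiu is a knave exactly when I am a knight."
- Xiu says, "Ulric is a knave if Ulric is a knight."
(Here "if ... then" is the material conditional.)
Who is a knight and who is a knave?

Suppose Ulric is a knave. Then Ulric's statement "Xiu is a knave exactly when I am a knight" would have to be false. Checking the 2 ways to assign the others, none is consistent with every speaker.
(For instance, with Xiu=knave, Xiu's claim "Ulric is a knave if Ulric is a knight" comes out true where it would need to be false.)
So Ulric must be a knight, making "Xiu is a knave exactly when I am a knight" true. Taking Ulric=knight, Xiu=knave, each remaining statement checks out:
  Xiu (knave): "Ulric is a knave if Ulric is a knight" — false. ✓
This is the unique consistent assignment.

Ulric is a knight and Xiu is a knave.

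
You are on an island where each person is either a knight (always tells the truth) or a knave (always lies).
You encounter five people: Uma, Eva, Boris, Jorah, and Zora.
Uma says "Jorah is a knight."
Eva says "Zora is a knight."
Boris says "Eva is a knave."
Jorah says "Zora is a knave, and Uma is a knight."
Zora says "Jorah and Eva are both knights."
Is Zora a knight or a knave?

Zora is a knave.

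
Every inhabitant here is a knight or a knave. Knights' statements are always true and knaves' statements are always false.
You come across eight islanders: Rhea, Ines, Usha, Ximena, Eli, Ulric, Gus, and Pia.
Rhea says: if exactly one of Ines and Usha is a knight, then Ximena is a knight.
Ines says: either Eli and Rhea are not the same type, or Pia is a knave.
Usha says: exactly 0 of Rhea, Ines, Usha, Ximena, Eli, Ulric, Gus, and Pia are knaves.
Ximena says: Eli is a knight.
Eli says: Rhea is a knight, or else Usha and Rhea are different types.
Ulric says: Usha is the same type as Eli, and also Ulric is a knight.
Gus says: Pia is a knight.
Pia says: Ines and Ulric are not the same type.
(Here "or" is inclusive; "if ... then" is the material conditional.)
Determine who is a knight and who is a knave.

Since Rhea is a knave, "if exactly one of Ines and Usha is a knight, then Ximena is a knight" needs to be false, which holds.
Ines is a knight, and the claim "either Eli and Rhea are not the same type, or Pia is a knave" is indeed true.
As a knave, Usha's statement "exactly 0 of Rhea, Ines, Usha, Ximena, Eli, Ulric, Gus, and Pia are knaves" should be false; it is.
Ximena (knave): "Eli is a knight" — false. ✓
Since Eli is a knave, "Rhea is a knight, or else Usha and Rhea are different types" needs to be false, which holds.
Ulric is a knight, and the claim "Usha is the same type as Eli, and also Ulric is a knight" is indeed true.
Since Gus is a knave, "Pia is a knight" needs to be false, which holds.
Pia is a knave, so "Ines and Ulric are not the same type" must be false — and it is.

Rhea is a knave, Ines is a knight, Usha is a knave, Ximena is a knave, Eli is a knave, Ulric is a knight, Gus is a knave, and Pia is a knave.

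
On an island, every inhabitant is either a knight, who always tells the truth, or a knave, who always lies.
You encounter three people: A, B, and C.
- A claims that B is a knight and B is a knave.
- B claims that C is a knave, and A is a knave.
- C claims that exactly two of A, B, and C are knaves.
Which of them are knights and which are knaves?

A is a knave, B is a knave, and C is a knight.

Suppose A is a knight. Then A's statement "B is a knight and B is a knave" would have to be true. Checking the 4 ways to assign the others, none is consistent with every speaker.
(For instance, with B=knave, C=knight, A's claim "B is a knight and B is a knave" comes out false where it would need to be true.)
So A must be a knave, making "B is a knight and B is a knave" false. Taking A=knave, B=knave, C=knight, each remaining statement checks out:
  B (knave): "C is a knave, and A is a knave" — false. ✓
  C (knight): "exactly two of A, B, and C are knaves" — true. ✓
This is the unique consistent assignment.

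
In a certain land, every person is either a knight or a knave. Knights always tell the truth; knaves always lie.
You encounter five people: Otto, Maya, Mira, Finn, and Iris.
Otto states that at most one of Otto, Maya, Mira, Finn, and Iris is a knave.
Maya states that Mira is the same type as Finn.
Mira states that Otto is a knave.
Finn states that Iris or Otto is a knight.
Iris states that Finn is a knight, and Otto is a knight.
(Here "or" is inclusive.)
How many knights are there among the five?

1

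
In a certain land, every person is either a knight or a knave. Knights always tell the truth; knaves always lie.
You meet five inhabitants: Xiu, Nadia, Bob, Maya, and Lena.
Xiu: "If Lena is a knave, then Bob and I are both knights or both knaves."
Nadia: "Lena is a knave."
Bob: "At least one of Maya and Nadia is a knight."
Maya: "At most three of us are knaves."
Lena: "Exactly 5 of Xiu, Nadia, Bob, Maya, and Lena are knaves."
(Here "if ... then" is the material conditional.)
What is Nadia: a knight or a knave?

Nadia is a knight.

Consistent assignments: {Xiu=knight, Nadia=knight, Bob=knight, Maya=knight, Lena=knave}; {Xiu=knave, Nadia=knight, Bob=knight, Maya=knight, Lena=knave}
In every consistent assignment, Nadia is a knight.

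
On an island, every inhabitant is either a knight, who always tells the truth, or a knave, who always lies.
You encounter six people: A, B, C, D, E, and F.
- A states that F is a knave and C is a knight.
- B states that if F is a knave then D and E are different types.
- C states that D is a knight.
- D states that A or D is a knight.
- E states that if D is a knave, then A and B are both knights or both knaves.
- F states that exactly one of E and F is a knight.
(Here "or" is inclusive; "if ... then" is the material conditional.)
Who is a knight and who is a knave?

A is a knave, B is a knight, C is a knave, D is a knave, E is a knave, and F is a knight.

Since A is a knave, "F is a knave and C is a knight" needs to be false, which holds.
Since B is a knight, "if F is a knave then D and E are different types" needs to be True, which holds.
Since C is a knave, "D is a knight" needs to be false, which holds.
D is a knave, and the claim "A or D is a knight" is indeed false.
E (knave): "if D is a knave, then A and B are both knights or both knaves" — false. ✓
Since F is a knight, "exactly one of E and F is a knight" needs to be True, which holds.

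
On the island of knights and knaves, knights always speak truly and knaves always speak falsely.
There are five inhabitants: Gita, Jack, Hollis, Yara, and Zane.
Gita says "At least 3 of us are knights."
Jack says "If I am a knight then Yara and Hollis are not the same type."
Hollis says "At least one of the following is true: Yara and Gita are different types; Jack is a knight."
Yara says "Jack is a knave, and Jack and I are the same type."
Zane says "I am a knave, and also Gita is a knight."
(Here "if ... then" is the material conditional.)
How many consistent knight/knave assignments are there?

1

Consistent assignments:
  Gita=knave, Jack=knight, Hollis=knight, Yara=knave, Zane=knave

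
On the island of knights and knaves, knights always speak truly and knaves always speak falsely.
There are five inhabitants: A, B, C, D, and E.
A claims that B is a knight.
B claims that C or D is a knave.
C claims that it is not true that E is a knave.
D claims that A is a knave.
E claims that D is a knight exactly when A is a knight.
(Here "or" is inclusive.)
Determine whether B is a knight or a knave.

B is a knight.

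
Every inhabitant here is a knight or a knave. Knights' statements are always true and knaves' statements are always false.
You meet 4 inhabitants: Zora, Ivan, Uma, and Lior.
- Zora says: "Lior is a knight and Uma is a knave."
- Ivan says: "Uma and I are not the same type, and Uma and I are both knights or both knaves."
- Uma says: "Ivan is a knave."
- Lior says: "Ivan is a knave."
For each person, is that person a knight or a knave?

Zora is a knave, Ivan is a knave, Uma is a knight, and Lior is a knight.

Zora is a knave, and the claim "Lior is a knight and Uma is a knave" is indeed false.
Ivan is a knave, and the claim "Uma and I are not the same type, and Uma and I are both knights or both knaves" is indeed false.
Uma is a knight; "Ivan is a knave" is True, as required.
Lior is a knight; "Ivan is a knave" is True, as required.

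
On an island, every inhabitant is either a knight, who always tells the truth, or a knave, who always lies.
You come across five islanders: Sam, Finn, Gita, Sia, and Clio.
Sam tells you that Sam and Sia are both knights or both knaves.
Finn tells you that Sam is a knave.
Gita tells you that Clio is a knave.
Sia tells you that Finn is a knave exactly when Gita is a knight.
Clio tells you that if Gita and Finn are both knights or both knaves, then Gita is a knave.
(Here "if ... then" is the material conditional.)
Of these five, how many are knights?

3

The unique consistent assignment is Sam=knave, Finn=knight, Gita=knave, Sia=knight, Clio=knight.
That has 3 knights.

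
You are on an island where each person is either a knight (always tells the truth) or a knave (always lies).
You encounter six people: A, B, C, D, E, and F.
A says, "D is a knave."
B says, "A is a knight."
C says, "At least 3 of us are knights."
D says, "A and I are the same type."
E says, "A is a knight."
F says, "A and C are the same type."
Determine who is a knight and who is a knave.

Knights: A, B, C, E, and F. Knaves: D.

Since A is a knight, "D is a knave" needs to be True, which holds.
B is a knight; "A is a knight" is True, as required.
C is a knight, so "at least 3 of us are knights" must be True — and it is.
D is a knave; "A and I are the same type" is false, as required.
E is a knight, and the claim "A is a knight" is indeed True.
F is a knight, so "A and C are the same type" must be True — and it is.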